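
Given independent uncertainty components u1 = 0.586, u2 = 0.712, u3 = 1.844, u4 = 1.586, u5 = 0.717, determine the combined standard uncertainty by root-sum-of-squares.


uc = sqrt(0.586^2 + 0.712^2 + 1.844^2 + 1.586^2 + 0.717^2)
uc = sqrt(7.280161)
uc = 2.6982

2.6982


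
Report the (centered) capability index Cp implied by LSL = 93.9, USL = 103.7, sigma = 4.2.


Cp = (USL - LSL) / (6 * sigma)
= (103.7 - 93.9) / (6 * 4.2)
= 9.8000 / 25.2000
= 0.3889

0.3889


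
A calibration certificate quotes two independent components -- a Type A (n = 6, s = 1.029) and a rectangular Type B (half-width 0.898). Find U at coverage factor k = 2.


u_A = s / sqrt(n) = 1.029 / sqrt(6) = 0.42008749
u_B = half_width / sqrt(3) = 0.898 / sqrt(3) = 0.51846054
uc = sqrt(u_A^2 + u_B^2) = sqrt(0.42008749^2 + 0.51846054^2) = 0.66728917
U = k * uc = 2 * 0.66728917
U = 1.3346

1.3346


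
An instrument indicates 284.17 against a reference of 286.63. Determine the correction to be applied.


Correction = standard - reading
= 286.63 - 284.17
= 2.4600

2.4600


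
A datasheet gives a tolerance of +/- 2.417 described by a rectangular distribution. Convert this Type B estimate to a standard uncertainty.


u_B = half_width / sqrt(3)
u_B = 2.417 / 1.7320508
u_B = 1.3955

1.3955


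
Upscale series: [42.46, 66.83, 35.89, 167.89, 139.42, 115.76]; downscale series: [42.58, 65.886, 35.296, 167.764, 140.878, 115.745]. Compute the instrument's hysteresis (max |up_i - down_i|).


|42.46 - 42.58| = 0.1200
|66.83 - 65.886| = 0.9440
|35.89 - 35.296| = 0.5940
|167.89 - 167.764| = 0.1260
|139.42 - 140.878| = 1.4580
|115.76 - 115.745| = 0.0150
hysteresis = max(diffs) = 1.4580

1.4580


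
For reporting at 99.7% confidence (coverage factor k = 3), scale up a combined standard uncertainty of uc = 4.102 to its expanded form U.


U = k * uc
U = 3 * 4.102
U = 12.3060

12.3060


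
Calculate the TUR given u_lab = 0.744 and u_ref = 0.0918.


TUR = u_lab / u_ref
= 0.744 / 0.0918
= 8.1046

8.1046


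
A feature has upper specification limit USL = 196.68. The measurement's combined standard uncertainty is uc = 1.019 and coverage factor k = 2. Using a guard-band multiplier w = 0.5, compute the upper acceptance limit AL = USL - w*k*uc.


U = k * uc = 2 * 1.019 = 2.038
guard band g = w * U = 0.5 * 2.038 = 1.019
AL = USL - g = 196.68 - 1.019
AL = 195.6610

195.6610


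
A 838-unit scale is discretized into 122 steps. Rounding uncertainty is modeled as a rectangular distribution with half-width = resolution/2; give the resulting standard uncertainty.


resolution = range / divisions
resolution = 838 / 122 = 6.8688525
u_res = resolution / (2*sqrt(3))
u_res = 6.8688525 / 3.4641016
u_res = 1.9829

1.9829


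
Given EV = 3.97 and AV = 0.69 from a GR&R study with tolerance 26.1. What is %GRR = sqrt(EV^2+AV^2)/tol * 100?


GRR = sqrt(EV^2 + AV^2) = sqrt(3.97^2 + 0.69^2) = 4.0295161
%GRR = GRR / tol * 100 = 4.0295161 / 26.1 * 100
%GRR = 15.4388

15.4388


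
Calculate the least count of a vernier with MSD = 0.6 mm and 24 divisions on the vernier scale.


LC = MSD / n_div
= 0.6 / 24
= 0.0250

0.0250


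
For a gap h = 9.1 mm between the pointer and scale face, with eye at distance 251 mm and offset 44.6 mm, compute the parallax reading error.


error = h * offset / d
= 9.1 * 44.6 / 251
= 1.6170

1.6170


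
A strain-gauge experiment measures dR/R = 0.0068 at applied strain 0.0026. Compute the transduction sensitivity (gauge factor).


GF = (dR/R) / epsilon
= 0.0068 / 0.0026
= 2.6154

2.6154


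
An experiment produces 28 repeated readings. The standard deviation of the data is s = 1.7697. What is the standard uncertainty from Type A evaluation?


u_A = s / sqrt(n)
u_A = 1.7697 / sqrt(28)
u_A = 1.7697 / 5.2915026
u_A = 0.3344

0.3344


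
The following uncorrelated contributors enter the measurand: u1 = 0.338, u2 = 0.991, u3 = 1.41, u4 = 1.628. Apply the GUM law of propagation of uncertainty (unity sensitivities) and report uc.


uc = sqrt(0.338^2 + 0.991^2 + 1.41^2 + 1.628^2)
uc = sqrt(5.734809)
uc = 2.3947

2.3947


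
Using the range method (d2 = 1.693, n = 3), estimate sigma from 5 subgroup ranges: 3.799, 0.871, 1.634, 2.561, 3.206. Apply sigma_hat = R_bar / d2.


R_bar = (3.799 + 0.871 + 1.634 + 2.561 + 3.206) / 5
R_bar = 12.071 / 5 = 2.4142
sigma_hat = R_bar / d2 = 2.4142 / 1.693 = 1.4260

1.4260


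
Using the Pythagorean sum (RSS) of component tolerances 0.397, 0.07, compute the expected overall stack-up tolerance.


RSS = sqrt(0.397^2 + 0.07^2)
= sqrt(0.162509)
= 0.4031

0.4031


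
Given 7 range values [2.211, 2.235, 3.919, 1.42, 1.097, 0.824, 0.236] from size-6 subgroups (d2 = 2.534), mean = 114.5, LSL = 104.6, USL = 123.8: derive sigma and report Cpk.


R_bar = (2.211 + 2.235 + 3.919 + 1.42 + 1.097 + 0.824 + 0.236) / 7 = 1.706
sigma = R_bar / d2 = 1.706 / 2.534 = 0.67324388
Cp = (USL - LSL)/(6*sigma) = (123.8 - 104.6)/(6*0.67324388) = 4.7531
Cpu = (123.8 - 114.5)/(3*0.67324388) = 4.6046
Cpl = (114.5 - 104.6)/(3*0.67324388) = 4.9016
Cpk = min(Cpu, Cpl) = 4.6046

4.6046


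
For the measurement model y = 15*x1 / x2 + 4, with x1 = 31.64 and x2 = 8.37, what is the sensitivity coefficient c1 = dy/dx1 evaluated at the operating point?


y = 15*x1 / x2 + 4
dy/dx1 = 15/x2
Evaluate at x2 = 8.37: c1 = 15 / 8.37
c1 = 1.7921

1.7921


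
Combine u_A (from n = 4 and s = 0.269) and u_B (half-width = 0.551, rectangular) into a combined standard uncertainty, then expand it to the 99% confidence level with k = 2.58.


u_A = s / sqrt(n) = 0.269 / sqrt(4) = 0.1345
u_B = half_width / sqrt(3) = 0.551 / sqrt(3) = 0.31812
uc = sqrt(u_A^2 + u_B^2) = sqrt(0.1345^2 + 0.31812^2) = 0.34538469
U = k * uc = 2.58 * 0.34538469
U = 0.8911

0.8911


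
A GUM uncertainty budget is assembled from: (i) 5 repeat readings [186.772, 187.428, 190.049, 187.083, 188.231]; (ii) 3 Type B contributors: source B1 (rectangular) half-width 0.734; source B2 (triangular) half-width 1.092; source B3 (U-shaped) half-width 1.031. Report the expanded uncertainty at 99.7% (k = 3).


mean = (186.772 + 187.428 + 190.049 + 187.083 + 188.231) / 5 = 187.9126
s = sqrt(sum((x - mean)^2)/(n-1)) = 1.3124048
u_A = s / sqrt(n) = 1.3124048 / sqrt(5) = 0.58692527
u_B1 = 0.734 / sqrt(3) = 0.4237751
u_B2 = 1.092 / sqrt(6) = 0.44580713
u_B3 = 1.031 / sqrt(2) = 0.72902709
uc = sqrt(0.58692527^2 + 0.4237751^2 + 0.44580713^2 + 0.72902709^2) = 1.1199514
U = k * uc = 3 * 1.1199514
U = 3.3599

3.3599


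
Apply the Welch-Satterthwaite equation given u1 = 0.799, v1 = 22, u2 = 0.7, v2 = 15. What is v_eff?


uc = sqrt(u1^2 + u2^2) = sqrt(0.799^2 + 0.7^2) = 1.0622622
v_eff = uc^4 / (u1^4/v1 + u2^4/v2)
= 1.0622622^4 / (0.799^4/22 + 0.7^4/15)
= 1.2732888 / 0.034531932
v_eff = 36.8728

36.8728


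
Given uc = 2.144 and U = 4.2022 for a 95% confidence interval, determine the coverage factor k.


k = U / uc
k = 4.2022 / 2.144
k = 1.96

1.96


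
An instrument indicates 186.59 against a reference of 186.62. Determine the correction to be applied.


Correction = standard - reading
= 186.62 - 186.59
= 0.0300

0.0300


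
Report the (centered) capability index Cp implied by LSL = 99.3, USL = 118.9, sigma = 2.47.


Cp = (USL - LSL) / (6 * sigma)
= (118.9 - 99.3) / (6 * 2.47)
= 19.6000 / 14.8200
= 1.3225

1.3225


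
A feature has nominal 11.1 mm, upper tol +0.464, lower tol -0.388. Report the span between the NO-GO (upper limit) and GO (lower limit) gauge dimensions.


GO = nominal - lower_tol (smallest hole = maximum material condition)
GO = 11.1 - 0.388 = 10.712
NO-GO = nominal + upper_tol (largest hole = least material condition)
NO-GO = 11.1 + 0.464 = 11.564
spread = NO-GO - GO = 11.564 - 10.712 = 0.8520

0.8520


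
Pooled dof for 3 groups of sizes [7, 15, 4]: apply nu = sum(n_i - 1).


nu = sum_i (n_i - 1)
nu = ((7 - 1) + (15 - 1) + (4 - 1))
nu = 6 + 14 + 3
nu = 23

23


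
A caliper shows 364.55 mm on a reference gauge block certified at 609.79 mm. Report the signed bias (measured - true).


Systematic error = measured - true
= 364.55 - 609.79
= -245.2400

-245.2400


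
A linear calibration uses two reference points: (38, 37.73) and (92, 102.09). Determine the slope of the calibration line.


slope = (y2 - y1) / (x2 - x1)
= (102.09 - 37.73) / (92 - 38)
= 64.3600 / 54
= 1.1919

1.1919


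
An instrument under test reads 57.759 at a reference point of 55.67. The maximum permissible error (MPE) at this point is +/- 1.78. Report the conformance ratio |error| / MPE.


e = indication - reference = 57.759 - 55.67 = 2.0890
|e| = 2.0890
ratio = |e| / MPE = 2.0890 / 1.78
ratio = 1.1736

1.1736


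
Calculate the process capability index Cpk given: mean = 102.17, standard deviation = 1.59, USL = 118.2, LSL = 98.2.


Cpu = (USL - mean) / (3*sigma) = (118.2 - 102.17) / (3*1.59) = 3.3606
Cpl = (mean - LSL) / (3*sigma) = (102.17 - 98.2) / (3*1.59) = 0.8323
Cpk = min(Cpu, Cpl) = 0.8323

0.8323


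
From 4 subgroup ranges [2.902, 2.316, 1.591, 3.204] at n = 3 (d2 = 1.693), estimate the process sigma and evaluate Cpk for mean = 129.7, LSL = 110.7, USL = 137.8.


R_bar = (2.902 + 2.316 + 1.591 + 3.204) / 4 = 2.50325
sigma = R_bar / d2 = 2.50325 / 1.693 = 1.4785883
Cp = (USL - LSL)/(6*sigma) = (137.8 - 110.7)/(6*1.4785883) = 3.0547
Cpu = (137.8 - 129.7)/(3*1.4785883) = 1.8261
Cpl = (129.7 - 110.7)/(3*1.4785883) = 4.2834
Cpk = min(Cpu, Cpl) = 1.8261

1.8261


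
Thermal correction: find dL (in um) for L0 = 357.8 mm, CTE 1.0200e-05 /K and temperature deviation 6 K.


dL = L * alpha * dT
= 357.8 * 1.0200e-05 * 6
= 0.0218974 mm
dL_um = 0.0218974 * 1000 = 21.8974 um

21.8974


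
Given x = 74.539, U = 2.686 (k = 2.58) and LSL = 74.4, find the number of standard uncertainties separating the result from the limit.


u = U / k = 2.686 / 2.58 = 1.0410853
margin = |LSL - x| = |74.4 - 74.539| = 0.139
z = margin / u = 0.139 / 1.0410853
z = 0.1335

0.1335


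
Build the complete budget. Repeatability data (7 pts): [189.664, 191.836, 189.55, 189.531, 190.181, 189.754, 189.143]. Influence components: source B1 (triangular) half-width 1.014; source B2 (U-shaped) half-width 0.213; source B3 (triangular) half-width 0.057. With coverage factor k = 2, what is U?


mean = (189.664 + 191.836 + 189.55 + 189.531 + 190.181 + 189.754 + 189.143) / 7 = 189.9512857
s = sqrt(sum((x - mean)^2)/(n-1)) = 0.88669493
u_A = s / sqrt(n) = 0.88669493 / sqrt(7) = 0.33513918
u_B1 = 1.014 / sqrt(6) = 0.41396377
u_B2 = 0.213 / sqrt(2) = 0.15061374
u_B3 = 0.057 / sqrt(6) = 0.023270153
uc = sqrt(0.33513918^2 + 0.41396377^2 + 0.15061374^2 + 0.023270153^2) = 0.55399483
U = k * uc = 2 * 0.55399483
U = 1.1080

1.1080


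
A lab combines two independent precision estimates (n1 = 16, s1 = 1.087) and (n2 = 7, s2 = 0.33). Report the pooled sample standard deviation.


s_p = sqrt(((n1-1)*s1^2 + (n2-1)*s2^2) / (n1+n2-2))
numerator = (16-1)*1.087^2 + (7-1)*0.33^2 = 17.723535 + 0.6534 = 18.376935
denominator = 16 + 7 - 2 = 21
s_p^2 = 18.376935 / 21 = 0.87509214
s_p = sqrt(0.87509214) = 0.9355

0.9355


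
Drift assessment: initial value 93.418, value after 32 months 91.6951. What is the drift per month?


rate = (v2 - v1) / months
= (91.6951 - 93.418) / 32
= -1.7229 / 32
= -0.0538

-0.0538


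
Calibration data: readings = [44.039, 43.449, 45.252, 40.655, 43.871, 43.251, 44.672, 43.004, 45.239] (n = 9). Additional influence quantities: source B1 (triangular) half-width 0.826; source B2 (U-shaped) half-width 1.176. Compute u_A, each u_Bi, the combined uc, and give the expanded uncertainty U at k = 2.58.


mean = (44.039 + 43.449 + 45.252 + 40.655 + 43.871 + 43.251 + 44.672 + 43.004 + 45.239) / 9 = 43.71466667
s = sqrt(sum((x - mean)^2)/(n-1)) = 1.4091344
u_A = s / sqrt(n) = 1.4091344 / sqrt(9) = 0.46971147
u_B1 = 0.826 / sqrt(6) = 0.33721309
u_B2 = 1.176 / sqrt(2) = 0.83155757
uc = sqrt(0.46971147^2 + 0.33721309^2 + 0.83155757^2) = 1.0128324
U = k * uc = 2.58 * 1.0128324
U = 2.6131

2.6131


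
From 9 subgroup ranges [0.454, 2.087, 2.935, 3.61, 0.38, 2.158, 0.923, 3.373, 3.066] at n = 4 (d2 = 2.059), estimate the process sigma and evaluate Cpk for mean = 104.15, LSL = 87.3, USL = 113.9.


R_bar = (0.454 + 2.087 + 2.935 + 3.61 + 0.38 + 2.158 + 0.923 + 3.373 + 3.066) / 9 = 2.1095556
sigma = R_bar / d2 = 2.1095556 / 2.059 = 1.0245535
Cp = (USL - LSL)/(6*sigma) = (113.9 - 87.3)/(6*1.0245535) = 4.3271
Cpu = (113.9 - 104.15)/(3*1.0245535) = 3.1721
Cpl = (104.15 - 87.3)/(3*1.0245535) = 5.4821
Cpk = min(Cpu, Cpl) = 3.1721

3.1721


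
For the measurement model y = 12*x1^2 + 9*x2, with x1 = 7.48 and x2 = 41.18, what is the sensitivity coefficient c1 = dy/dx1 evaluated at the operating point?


y = 12*x1^2 + 9*x2
dy/dx1 = 2*12*x1
Evaluate at x1 = 7.48: c1 = 24 * 7.48
c1 = 179.5200

179.5200


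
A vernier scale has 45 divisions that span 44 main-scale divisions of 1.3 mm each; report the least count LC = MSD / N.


LC = MSD / n_div
= 1.3 / 45
= 0.0289

0.0289


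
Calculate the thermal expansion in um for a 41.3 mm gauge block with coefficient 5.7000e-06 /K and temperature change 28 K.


dL = L * alpha * dT
= 41.3 * 5.7000e-06 * 28
= 0.0065915 mm
dL_um = 0.0065915 * 1000 = 6.5915 um

6.5915


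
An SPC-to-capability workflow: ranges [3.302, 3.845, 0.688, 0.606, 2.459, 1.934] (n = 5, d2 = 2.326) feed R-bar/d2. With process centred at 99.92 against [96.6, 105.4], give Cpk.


R_bar = (3.302 + 3.845 + 0.688 + 0.606 + 2.459 + 1.934) / 6 = 2.139
sigma = R_bar / d2 = 2.139 / 2.326 = 0.91960447
Cp = (USL - LSL)/(6*sigma) = (105.4 - 96.6)/(6*0.91960447) = 1.5949
Cpu = (105.4 - 99.92)/(3*0.91960447) = 1.9864
Cpl = (99.92 - 96.6)/(3*0.91960447) = 1.2034
Cpk = min(Cpu, Cpl) = 1.2034

1.2034


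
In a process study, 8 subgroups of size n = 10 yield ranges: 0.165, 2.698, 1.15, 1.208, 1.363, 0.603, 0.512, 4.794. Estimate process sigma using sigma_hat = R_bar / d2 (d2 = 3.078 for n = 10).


R_bar = (0.165 + 2.698 + 1.15 + 1.208 + 1.363 + 0.603 + 0.512 + 4.794) / 8
R_bar = 12.493 / 8 = 1.561625
sigma_hat = R_bar / d2 = 1.561625 / 3.078 = 0.5074

0.5074


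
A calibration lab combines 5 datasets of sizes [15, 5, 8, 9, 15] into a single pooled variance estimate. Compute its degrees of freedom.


nu = sum_i (n_i - 1)
nu = ((15 - 1) + (5 - 1) + (8 - 1) + (9 - 1) + (15 - 1))
nu = 14 + 4 + 7 + 8 + 14
nu = 47

47


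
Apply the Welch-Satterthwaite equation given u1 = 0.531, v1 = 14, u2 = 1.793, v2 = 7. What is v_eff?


uc = sqrt(u1^2 + u2^2) = sqrt(0.531^2 + 1.793^2) = 1.8699759
v_eff = uc^4 / (u1^4/v1 + u2^4/v2)
= 1.8699759^4 / (0.531^4/14 + 1.793^4/7)
= 12.227679 / 1.4821436
v_eff = 8.2500

8.2500


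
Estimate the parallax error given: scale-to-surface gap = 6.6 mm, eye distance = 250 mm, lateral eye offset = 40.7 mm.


error = h * offset / d
= 6.6 * 40.7 / 250
= 1.0745

1.0745


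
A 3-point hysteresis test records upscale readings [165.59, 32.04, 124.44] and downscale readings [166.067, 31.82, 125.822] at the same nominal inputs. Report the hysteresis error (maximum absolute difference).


|165.59 - 166.067| = 0.4770
|32.04 - 31.82| = 0.2200
|124.44 - 125.822| = 1.3820
hysteresis = max(diffs) = 1.3820

1.3820


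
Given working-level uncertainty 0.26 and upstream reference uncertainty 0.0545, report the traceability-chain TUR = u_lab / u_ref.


TUR = u_lab / u_ref
= 0.26 / 0.0545
= 4.7706

4.7706


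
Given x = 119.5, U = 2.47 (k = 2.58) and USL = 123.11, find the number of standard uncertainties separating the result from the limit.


u = U / k = 2.47 / 2.58 = 0.95736434
margin = |USL - x| = |123.11 - 119.5| = 3.61
z = margin / u = 3.61 / 0.95736434
z = 3.7708

3.7708


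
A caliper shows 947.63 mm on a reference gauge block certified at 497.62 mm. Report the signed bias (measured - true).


Systematic error = measured - true
= 947.63 - 497.62
= 450.0100

450.0100


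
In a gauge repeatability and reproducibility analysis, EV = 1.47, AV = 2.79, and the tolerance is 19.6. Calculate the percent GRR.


GRR = sqrt(EV^2 + AV^2) = sqrt(1.47^2 + 2.79^2) = 3.1535694
%GRR = GRR / tol * 100 = 3.1535694 / 19.6 * 100
%GRR = 16.0896

16.0896


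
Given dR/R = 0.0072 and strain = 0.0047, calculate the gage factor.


GF = (dR/R) / epsilon
= 0.0072 / 0.0047
= 1.5319

1.5319


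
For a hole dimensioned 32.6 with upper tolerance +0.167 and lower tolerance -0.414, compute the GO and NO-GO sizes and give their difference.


GO = nominal - lower_tol (smallest hole = maximum material condition)
GO = 32.6 - 0.414 = 32.186
NO-GO = nominal + upper_tol (largest hole = least material condition)
NO-GO = 32.6 + 0.167 = 32.767
spread = NO-GO - GO = 32.767 - 32.186 = 0.5810

0.5810


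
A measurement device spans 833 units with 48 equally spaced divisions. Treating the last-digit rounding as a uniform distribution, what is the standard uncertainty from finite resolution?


resolution = range / divisions
resolution = 833 / 48 = 17.354167
u_res = resolution / (2*sqrt(3))
u_res = 17.354167 / 3.4641016
u_res = 5.0097

5.0097


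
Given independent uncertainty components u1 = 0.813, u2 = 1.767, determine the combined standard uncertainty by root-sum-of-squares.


uc = sqrt(0.813^2 + 1.767^2)
uc = sqrt(3.783258)
uc = 1.9451

1.9451


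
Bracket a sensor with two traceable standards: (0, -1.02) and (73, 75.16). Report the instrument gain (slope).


slope = (y2 - y1) / (x2 - x1)
= (75.16 - -1.02) / (73 - 0)
= 76.1800 / 73
= 1.0436

1.0436


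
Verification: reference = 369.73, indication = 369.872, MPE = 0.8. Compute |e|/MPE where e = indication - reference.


e = indication - reference = 369.872 - 369.73 = 0.1420
|e| = 0.1420
ratio = |e| / MPE = 0.1420 / 0.8
ratio = 0.1775

0.1775


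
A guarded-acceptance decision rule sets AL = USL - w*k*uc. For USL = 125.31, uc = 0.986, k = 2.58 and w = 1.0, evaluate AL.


U = k * uc = 2.58 * 0.986 = 2.54388
guard band g = w * U = 1.0 * 2.54388 = 2.54388
AL = USL - g = 125.31 - 2.54388
AL = 122.7661

122.7661


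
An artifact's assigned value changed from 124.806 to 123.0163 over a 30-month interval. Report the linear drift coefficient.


rate = (v2 - v1) / months
= (123.0163 - 124.806) / 30
= -1.7897 / 30
= -0.0597

-0.0597


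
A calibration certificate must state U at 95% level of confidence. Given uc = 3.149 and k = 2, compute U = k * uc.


U = k * uc
U = 2 * 3.149
U = 6.2980

6.2980


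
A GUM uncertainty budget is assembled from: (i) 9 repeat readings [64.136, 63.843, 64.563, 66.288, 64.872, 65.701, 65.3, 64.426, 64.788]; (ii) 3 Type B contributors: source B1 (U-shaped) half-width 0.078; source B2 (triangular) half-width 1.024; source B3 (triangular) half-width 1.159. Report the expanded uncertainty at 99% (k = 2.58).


mean = (64.136 + 63.843 + 64.563 + 66.288 + 64.872 + 65.701 + 65.3 + 64.426 + 64.788) / 9 = 64.87966667
s = sqrt(sum((x - mean)^2)/(n-1)) = 0.77273395
u_A = s / sqrt(n) = 0.77273395 / sqrt(9) = 0.25757798
u_B1 = 0.078 / sqrt(2) = 0.055154329
u_B2 = 1.024 / sqrt(6) = 0.41804625
u_B3 = 1.159 / sqrt(6) = 0.47315977
uc = sqrt(0.25757798^2 + 0.055154329^2 + 0.41804625^2 + 0.47315977^2) = 0.6841281
U = k * uc = 2.58 * 0.6841281
U = 1.7651

1.7651


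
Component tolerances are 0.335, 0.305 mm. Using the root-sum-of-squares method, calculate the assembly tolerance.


RSS = sqrt(0.335^2 + 0.305^2)
= sqrt(0.20525)
= 0.4530

0.4530


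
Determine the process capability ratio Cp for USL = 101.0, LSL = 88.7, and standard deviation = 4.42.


Cp = (USL - LSL) / (6 * sigma)
= (101.0 - 88.7) / (6 * 4.42)
= 12.3000 / 26.5200
= 0.4638

0.4638


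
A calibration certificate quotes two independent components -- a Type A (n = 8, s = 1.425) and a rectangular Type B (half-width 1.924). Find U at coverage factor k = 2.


u_A = s / sqrt(n) = 1.425 / sqrt(8) = 0.50381358
u_B = half_width / sqrt(3) = 1.924 / sqrt(3) = 1.1108219
uc = sqrt(u_A^2 + u_B^2) = sqrt(0.50381358^2 + 1.1108219^2) = 1.219735
U = k * uc = 2 * 1.219735
U = 2.4395

2.4395


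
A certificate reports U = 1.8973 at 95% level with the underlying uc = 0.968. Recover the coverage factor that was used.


k = U / uc
k = 1.8973 / 0.968
k = 1.96

1.96


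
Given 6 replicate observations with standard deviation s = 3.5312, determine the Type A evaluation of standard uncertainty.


u_A = s / sqrt(n)
u_A = 3.5312 / sqrt(6)
u_A = 3.5312 / 2.4494897
u_A = 1.4416

1.4416


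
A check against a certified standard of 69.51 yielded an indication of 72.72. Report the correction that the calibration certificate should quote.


Correction = standard - reading
= 69.51 - 72.72
= -3.2100

-3.2100


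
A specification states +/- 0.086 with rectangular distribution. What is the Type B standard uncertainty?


u_B = half_width / sqrt(3)
u_B = 0.086 / 1.7320508
u_B = 0.0497

0.0497


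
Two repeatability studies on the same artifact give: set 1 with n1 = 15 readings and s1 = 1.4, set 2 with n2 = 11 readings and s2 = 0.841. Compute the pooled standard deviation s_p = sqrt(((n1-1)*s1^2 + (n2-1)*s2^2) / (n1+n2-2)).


s_p = sqrt(((n1-1)*s1^2 + (n2-1)*s2^2) / (n1+n2-2))
numerator = (15-1)*1.4^2 + (11-1)*0.841^2 = 27.44 + 7.07281 = 34.51281
denominator = 15 + 11 - 2 = 24
s_p^2 = 34.51281 / 24 = 1.4380337
s_p = sqrt(1.4380337) = 1.1992

1.1992


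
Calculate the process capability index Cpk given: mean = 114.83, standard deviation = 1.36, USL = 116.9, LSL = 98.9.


Cpu = (USL - mean) / (3*sigma) = (116.9 - 114.83) / (3*1.36) = 0.5074
Cpl = (mean - LSL) / (3*sigma) = (114.83 - 98.9) / (3*1.36) = 3.9044
Cpk = min(Cpu, Cpl) = 0.5074

0.5074


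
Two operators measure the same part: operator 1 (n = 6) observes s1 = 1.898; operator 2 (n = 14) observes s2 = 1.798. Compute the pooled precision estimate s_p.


s_p = sqrt(((n1-1)*s1^2 + (n2-1)*s2^2) / (n1+n2-2))
numerator = (6-1)*1.898^2 + (14-1)*1.798^2 = 18.01202 + 42.026452 = 60.038472
denominator = 6 + 14 - 2 = 18
s_p^2 = 60.038472 / 18 = 3.3354707
s_p = sqrt(3.3354707) = 1.8263

1.8263


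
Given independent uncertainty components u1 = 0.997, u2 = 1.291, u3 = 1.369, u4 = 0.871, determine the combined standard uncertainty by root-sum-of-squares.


uc = sqrt(0.997^2 + 1.291^2 + 1.369^2 + 0.871^2)
uc = sqrt(5.293492)
uc = 2.3008

2.3008


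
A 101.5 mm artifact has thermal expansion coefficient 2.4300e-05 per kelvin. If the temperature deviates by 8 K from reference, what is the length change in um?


dL = L * alpha * dT
= 101.5 * 2.4300e-05 * 8
= 0.0197316 mm
dL_um = 0.0197316 * 1000 = 19.7316 um

19.7316


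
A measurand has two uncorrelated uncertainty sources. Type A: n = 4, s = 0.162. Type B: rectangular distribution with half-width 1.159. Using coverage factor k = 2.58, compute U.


u_A = s / sqrt(n) = 0.162 / sqrt(4) = 0.081
u_B = half_width / sqrt(3) = 1.159 / sqrt(3) = 0.66914896
uc = sqrt(u_A^2 + u_B^2) = sqrt(0.081^2 + 0.66914896^2) = 0.67403363
U = k * uc = 2.58 * 0.67403363
U = 1.7390

1.7390


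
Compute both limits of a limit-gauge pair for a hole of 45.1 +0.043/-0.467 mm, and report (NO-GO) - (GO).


GO = nominal - lower_tol (smallest hole = maximum material condition)
GO = 45.1 - 0.467 = 44.633
NO-GO = nominal + upper_tol (largest hole = least material condition)
NO-GO = 45.1 + 0.043 = 45.143
spread = NO-GO - GO = 45.143 - 44.633 = 0.5100

0.5100


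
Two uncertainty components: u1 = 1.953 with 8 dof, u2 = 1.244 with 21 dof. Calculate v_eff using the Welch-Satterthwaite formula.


uc = sqrt(u1^2 + u2^2) = sqrt(1.953^2 + 1.244^2) = 2.3155442
v_eff = uc^4 / (u1^4/v1 + u2^4/v2)
= 2.3155442^4 / (1.953^4/8 + 1.244^4/21)
= 28.748309 / 1.9325651
v_eff = 14.8757

14.8757


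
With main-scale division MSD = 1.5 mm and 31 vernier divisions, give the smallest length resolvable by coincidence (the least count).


LC = MSD / n_div
= 1.5 / 31
= 0.0484

0.0484


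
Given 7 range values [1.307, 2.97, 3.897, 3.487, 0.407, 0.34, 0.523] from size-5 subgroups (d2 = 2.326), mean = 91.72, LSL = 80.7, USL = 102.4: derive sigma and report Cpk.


R_bar = (1.307 + 2.97 + 3.897 + 3.487 + 0.407 + 0.34 + 0.523) / 7 = 1.8472857
sigma = R_bar / d2 = 1.8472857 / 2.326 = 0.7941899
Cp = (USL - LSL)/(6*sigma) = (102.4 - 80.7)/(6*0.7941899) = 4.5539
Cpu = (102.4 - 91.72)/(3*0.7941899) = 4.4826
Cpl = (91.72 - 80.7)/(3*0.7941899) = 4.6253
Cpk = min(Cpu, Cpl) = 4.4826

4.4826


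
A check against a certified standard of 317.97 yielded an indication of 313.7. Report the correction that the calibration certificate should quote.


Correction = standard - reading
= 317.97 - 313.7
= 4.2700

4.2700


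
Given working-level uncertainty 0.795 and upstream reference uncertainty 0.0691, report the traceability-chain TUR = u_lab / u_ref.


TUR = u_lab / u_ref
= 0.795 / 0.0691
= 11.5051

11.5051


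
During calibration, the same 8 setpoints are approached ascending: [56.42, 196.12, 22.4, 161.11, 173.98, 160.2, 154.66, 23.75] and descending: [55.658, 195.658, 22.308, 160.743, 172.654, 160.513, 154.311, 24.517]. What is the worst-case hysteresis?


|56.42 - 55.658| = 0.7620
|196.12 - 195.658| = 0.4620
|22.4 - 22.308| = 0.0920
|161.11 - 160.743| = 0.3670
|173.98 - 172.654| = 1.3260
|160.2 - 160.513| = 0.3130
|154.66 - 154.311| = 0.3490
|23.75 - 24.517| = 0.7670
hysteresis = max(diffs) = 1.3260

1.3260


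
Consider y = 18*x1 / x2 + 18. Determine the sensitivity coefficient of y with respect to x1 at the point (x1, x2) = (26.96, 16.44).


y = 18*x1 / x2 + 18
dy/dx1 = 18/x2
Evaluate at x2 = 16.44: c1 = 18 / 16.44
c1 = 1.0949

1.0949


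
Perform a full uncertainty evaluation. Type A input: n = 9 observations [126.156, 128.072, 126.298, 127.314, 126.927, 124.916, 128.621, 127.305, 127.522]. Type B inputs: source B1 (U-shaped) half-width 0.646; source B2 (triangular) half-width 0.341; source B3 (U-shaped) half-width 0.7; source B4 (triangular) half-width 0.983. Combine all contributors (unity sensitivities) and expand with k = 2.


mean = (126.156 + 128.072 + 126.298 + 127.314 + 126.927 + 124.916 + 128.621 + 127.305 + 127.522) / 9 = 127.0145556
s = sqrt(sum((x - mean)^2)/(n-1)) = 1.1063763
u_A = s / sqrt(n) = 1.1063763 / sqrt(9) = 0.3687921
u_B1 = 0.646 / sqrt(2) = 0.45679098
u_B2 = 0.341 / sqrt(6) = 0.13921267
u_B3 = 0.7 / sqrt(2) = 0.49497475
u_B4 = 0.983 / sqrt(6) = 0.40130807
uc = sqrt(0.3687921^2 + 0.45679098^2 + 0.13921267^2 + 0.49497475^2 + 0.40130807^2) = 0.87754997
U = k * uc = 2 * 0.87754997
U = 1.7551

1.7551


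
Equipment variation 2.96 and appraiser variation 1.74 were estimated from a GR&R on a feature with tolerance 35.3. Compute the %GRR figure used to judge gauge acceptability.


GRR = sqrt(EV^2 + AV^2) = sqrt(2.96^2 + 1.74^2) = 3.4335404
%GRR = GRR / tol * 100 = 3.4335404 / 35.3 * 100
%GRR = 9.7267

9.7267


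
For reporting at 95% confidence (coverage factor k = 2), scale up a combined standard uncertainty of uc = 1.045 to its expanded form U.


U = k * uc
U = 2 * 1.045
U = 2.0900

2.0900


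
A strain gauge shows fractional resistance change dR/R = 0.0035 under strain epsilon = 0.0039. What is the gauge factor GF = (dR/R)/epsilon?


GF = (dR/R) / epsilon
= 0.0035 / 0.0039
= 0.8974

0.8974


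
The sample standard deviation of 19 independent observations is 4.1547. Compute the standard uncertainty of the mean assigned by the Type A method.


u_A = s / sqrt(n)
u_A = 4.1547 / sqrt(19)
u_A = 4.1547 / 4.3588989
u_A = 0.9532

0.9532


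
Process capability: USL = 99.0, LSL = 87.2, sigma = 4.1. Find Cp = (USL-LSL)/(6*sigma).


Cp = (USL - LSL) / (6 * sigma)
= (99.0 - 87.2) / (6 * 4.1)
= 11.8000 / 24.6000
= 0.4797

0.4797


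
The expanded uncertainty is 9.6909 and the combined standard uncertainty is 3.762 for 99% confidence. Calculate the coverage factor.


k = U / uc
k = 9.6909 / 3.762
k = 2.576

2.576


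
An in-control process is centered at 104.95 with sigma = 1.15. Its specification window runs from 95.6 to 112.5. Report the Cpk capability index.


Cpu = (USL - mean) / (3*sigma) = (112.5 - 104.95) / (3*1.15) = 2.1884
Cpl = (mean - LSL) / (3*sigma) = (104.95 - 95.6) / (3*1.15) = 2.7101
Cpk = min(Cpu, Cpl) = 2.1884

2.1884


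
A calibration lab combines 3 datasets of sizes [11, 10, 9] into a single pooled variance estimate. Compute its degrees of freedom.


nu = sum_i (n_i - 1)
nu = ((11 - 1) + (10 - 1) + (9 - 1))
nu = 10 + 9 + 8
nu = 27

27


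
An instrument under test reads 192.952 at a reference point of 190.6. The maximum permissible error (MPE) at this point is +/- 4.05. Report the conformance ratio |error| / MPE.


e = indication - reference = 192.952 - 190.6 = 2.3520
|e| = 2.3520
ratio = |e| / MPE = 2.3520 / 4.05
ratio = 0.5807

0.5807


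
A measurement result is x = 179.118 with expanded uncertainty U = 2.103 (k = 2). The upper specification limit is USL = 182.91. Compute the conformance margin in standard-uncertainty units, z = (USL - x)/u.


u = U / k = 2.103 / 2 = 1.0515
margin = |USL - x| = |182.91 - 179.118| = 3.792
z = margin / u = 3.792 / 1.0515
z = 3.6063

3.6063


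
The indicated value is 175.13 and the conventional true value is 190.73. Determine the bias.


Systematic error = measured - true
= 175.13 - 190.73
= -15.6000

-15.6000


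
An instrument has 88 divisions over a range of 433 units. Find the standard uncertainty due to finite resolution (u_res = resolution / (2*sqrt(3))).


resolution = range / divisions
resolution = 433 / 88 = 4.9204545
u_res = resolution / (2*sqrt(3))
u_res = 4.9204545 / 3.4641016
u_res = 1.4204

1.4204


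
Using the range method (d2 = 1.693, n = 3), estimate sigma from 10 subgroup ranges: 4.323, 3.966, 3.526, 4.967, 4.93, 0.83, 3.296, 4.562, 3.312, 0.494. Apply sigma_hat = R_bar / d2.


R_bar = (4.323 + 3.966 + 3.526 + 4.967 + 4.93 + 0.83 + 3.296 + 4.562 + 3.312 + 0.494) / 10
R_bar = 34.206 / 10 = 3.4206
sigma_hat = R_bar / d2 = 3.4206 / 1.693 = 2.0204

2.0204


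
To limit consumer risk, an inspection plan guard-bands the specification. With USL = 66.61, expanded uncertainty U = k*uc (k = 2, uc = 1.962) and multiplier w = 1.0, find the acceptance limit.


U = k * uc = 2 * 1.962 = 3.924
guard band g = w * U = 1.0 * 3.924 = 3.924
AL = USL - g = 66.61 - 3.924
AL = 62.6860

62.6860


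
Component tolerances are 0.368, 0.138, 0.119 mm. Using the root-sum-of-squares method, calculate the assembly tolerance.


RSS = sqrt(0.368^2 + 0.138^2 + 0.119^2)
= sqrt(0.168629)
= 0.4106

0.4106


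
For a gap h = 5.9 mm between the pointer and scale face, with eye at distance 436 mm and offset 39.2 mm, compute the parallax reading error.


error = h * offset / d
= 5.9 * 39.2 / 436
= 0.5305

0.5305


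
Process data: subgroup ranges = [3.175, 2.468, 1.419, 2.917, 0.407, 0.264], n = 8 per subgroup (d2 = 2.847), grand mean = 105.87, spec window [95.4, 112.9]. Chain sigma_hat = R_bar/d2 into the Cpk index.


R_bar = (3.175 + 2.468 + 1.419 + 2.917 + 0.407 + 0.264) / 6 = 1.775
sigma = R_bar / d2 = 1.775 / 2.847 = 0.62346329
Cp = (USL - LSL)/(6*sigma) = (112.9 - 95.4)/(6*0.62346329) = 4.6782
Cpu = (112.9 - 105.87)/(3*0.62346329) = 3.7586
Cpl = (105.87 - 95.4)/(3*0.62346329) = 5.5978
Cpk = min(Cpu, Cpl) = 3.7586

3.7586


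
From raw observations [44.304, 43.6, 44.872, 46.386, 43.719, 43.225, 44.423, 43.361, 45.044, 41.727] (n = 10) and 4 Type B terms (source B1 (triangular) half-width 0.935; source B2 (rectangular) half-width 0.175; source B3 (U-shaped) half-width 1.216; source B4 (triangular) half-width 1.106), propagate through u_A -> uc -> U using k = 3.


mean = (44.304 + 43.6 + 44.872 + 46.386 + 43.719 + 43.225 + 44.423 + 43.361 + 45.044 + 41.727) / 10 = 44.0661
s = sqrt(sum((x - mean)^2)/(n-1)) = 1.2554506
u_A = s / sqrt(n) = 1.2554506 / sqrt(10) = 0.39700834
u_B1 = 0.935 / sqrt(6) = 0.38171215
u_B2 = 0.175 / sqrt(3) = 0.1010363
u_B3 = 1.216 / sqrt(2) = 0.85984185
u_B4 = 1.106 / sqrt(6) = 0.45152261
uc = sqrt(0.39700834^2 + 0.38171215^2 + 0.1010363^2 + 0.85984185^2 + 0.45152261^2) = 1.1210392
U = k * uc = 3 * 1.1210392
U = 3.3631

3.3631


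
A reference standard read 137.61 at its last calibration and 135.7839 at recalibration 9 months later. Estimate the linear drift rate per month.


rate = (v2 - v1) / months
= (135.7839 - 137.61) / 9
= -1.8261 / 9
= -0.2029

-0.2029


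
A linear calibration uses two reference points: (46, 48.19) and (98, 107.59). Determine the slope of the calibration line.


slope = (y2 - y1) / (x2 - x1)
= (107.59 - 48.19) / (98 - 46)
= 59.4000 / 52
= 1.1423

1.1423


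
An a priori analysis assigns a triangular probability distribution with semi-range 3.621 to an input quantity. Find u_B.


u_B = half_width / sqrt(6)
u_B = 3.621 / 2.4494897
u_B = 1.4783

1.4783


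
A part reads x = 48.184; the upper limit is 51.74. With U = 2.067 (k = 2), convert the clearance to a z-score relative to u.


u = U / k = 2.067 / 2 = 1.0335
margin = |USL - x| = |51.74 - 48.184| = 3.556
z = margin / u = 3.556 / 1.0335
z = 3.4407

3.4407


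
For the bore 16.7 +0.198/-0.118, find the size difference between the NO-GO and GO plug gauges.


GO = nominal - lower_tol (smallest hole = maximum material condition)
GO = 16.7 - 0.118 = 16.582
NO-GO = nominal + upper_tol (largest hole = least material condition)
NO-GO = 16.7 + 0.198 = 16.898
spread = NO-GO - GO = 16.898 - 16.582 = 0.3160

0.3160


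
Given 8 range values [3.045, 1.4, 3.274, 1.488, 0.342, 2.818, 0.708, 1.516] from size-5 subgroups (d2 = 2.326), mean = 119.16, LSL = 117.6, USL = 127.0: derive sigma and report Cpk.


R_bar = (3.045 + 1.4 + 3.274 + 1.488 + 0.342 + 2.818 + 0.708 + 1.516) / 8 = 1.823875
sigma = R_bar / d2 = 1.823875 / 2.326 = 0.78412511
Cp = (USL - LSL)/(6*sigma) = (127.0 - 117.6)/(6*0.78412511) = 1.9980
Cpu = (127.0 - 119.16)/(3*0.78412511) = 3.3328
Cpl = (119.16 - 117.6)/(3*0.78412511) = 0.6632
Cpk = min(Cpu, Cpl) = 0.6632

0.6632


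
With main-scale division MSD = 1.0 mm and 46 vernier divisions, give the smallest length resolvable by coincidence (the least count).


LC = MSD / n_div
= 1.0 / 46
= 0.0217

0.0217


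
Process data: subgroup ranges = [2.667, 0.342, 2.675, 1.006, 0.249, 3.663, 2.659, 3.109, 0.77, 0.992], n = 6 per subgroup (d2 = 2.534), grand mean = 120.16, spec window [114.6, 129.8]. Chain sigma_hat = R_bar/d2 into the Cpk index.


R_bar = (2.667 + 0.342 + 2.675 + 1.006 + 0.249 + 3.663 + 2.659 + 3.109 + 0.77 + 0.992) / 10 = 1.8132
sigma = R_bar / d2 = 1.8132 / 2.534 = 0.71554854
Cp = (USL - LSL)/(6*sigma) = (129.8 - 114.6)/(6*0.71554854) = 3.5404
Cpu = (129.8 - 120.16)/(3*0.71554854) = 4.4907
Cpl = (120.16 - 114.6)/(3*0.71554854) = 2.5901
Cpk = min(Cpu, Cpl) = 2.5901

2.5901


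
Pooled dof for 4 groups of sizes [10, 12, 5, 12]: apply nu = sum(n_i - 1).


nu = sum_i (n_i - 1)
nu = ((10 - 1) + (12 - 1) + (5 - 1) + (12 - 1))
nu = 9 + 11 + 4 + 11
nu = 35

35


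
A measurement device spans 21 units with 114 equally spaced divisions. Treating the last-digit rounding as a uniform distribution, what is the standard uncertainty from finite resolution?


resolution = range / divisions
resolution = 21 / 114 = 0.18421053
u_res = resolution / (2*sqrt(3))
u_res = 0.18421053 / 3.4641016
u_res = 0.0532

0.0532


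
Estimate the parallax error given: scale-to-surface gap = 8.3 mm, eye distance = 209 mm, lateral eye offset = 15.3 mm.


error = h * offset / d
= 8.3 * 15.3 / 209
= 0.6076

0.6076


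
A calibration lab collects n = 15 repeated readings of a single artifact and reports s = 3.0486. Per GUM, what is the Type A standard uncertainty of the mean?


u_A = s / sqrt(n)
u_A = 3.0486 / sqrt(15)
u_A = 3.0486 / 3.8729833
u_A = 0.7871

0.7871


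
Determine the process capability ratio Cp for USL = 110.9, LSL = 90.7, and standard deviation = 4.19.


Cp = (USL - LSL) / (6 * sigma)
= (110.9 - 90.7) / (6 * 4.19)
= 20.2000 / 25.1400
= 0.8035

0.8035


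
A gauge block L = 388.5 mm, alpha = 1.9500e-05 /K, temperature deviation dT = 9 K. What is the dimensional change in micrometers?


dL = L * alpha * dT
= 388.5 * 1.9500e-05 * 9
= 0.0681817 mm
dL_um = 0.0681817 * 1000 = 68.1817 um

68.1817


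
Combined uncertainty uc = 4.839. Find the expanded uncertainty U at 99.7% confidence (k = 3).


U = k * uc
U = 3 * 4.839
U = 14.5170

14.5170


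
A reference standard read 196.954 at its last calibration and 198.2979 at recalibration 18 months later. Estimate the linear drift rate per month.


rate = (v2 - v1) / months
= (198.2979 - 196.954) / 18
= 1.3439 / 18
= 0.0747

0.0747


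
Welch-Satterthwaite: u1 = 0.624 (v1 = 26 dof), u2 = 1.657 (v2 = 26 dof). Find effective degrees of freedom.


uc = sqrt(u1^2 + u2^2) = sqrt(0.624^2 + 1.657^2) = 1.7706002
v_eff = uc^4 / (u1^4/v1 + u2^4/v2)
= 1.7706002^4 / (0.624^4/26 + 1.657^4/26)
= 9.8283822 / 0.295777
v_eff = 33.2290

33.2290


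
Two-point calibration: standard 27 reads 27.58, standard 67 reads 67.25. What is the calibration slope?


slope = (y2 - y1) / (x2 - x1)
= (67.25 - 27.58) / (67 - 27)
= 39.6700 / 40
= 0.9918

0.9918


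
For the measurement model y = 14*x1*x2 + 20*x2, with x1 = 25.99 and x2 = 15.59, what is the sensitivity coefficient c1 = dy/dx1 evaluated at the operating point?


y = 14*x1*x2 + 20*x2
dy/dx1 = 14*x2
Evaluate at x2 = 15.59: c1 = 14 * 15.59
c1 = 218.2600

218.2600


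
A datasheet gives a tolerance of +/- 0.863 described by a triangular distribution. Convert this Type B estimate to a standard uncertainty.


u_B = half_width / sqrt(6)
u_B = 0.863 / 2.4494897
u_B = 0.3523

0.3523


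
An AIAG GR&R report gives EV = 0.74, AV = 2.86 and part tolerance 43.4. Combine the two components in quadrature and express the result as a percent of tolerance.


GRR = sqrt(EV^2 + AV^2) = sqrt(0.74^2 + 2.86^2) = 2.9541835
%GRR = GRR / tol * 100 = 2.9541835 / 43.4 * 100
%GRR = 6.8069

6.8069


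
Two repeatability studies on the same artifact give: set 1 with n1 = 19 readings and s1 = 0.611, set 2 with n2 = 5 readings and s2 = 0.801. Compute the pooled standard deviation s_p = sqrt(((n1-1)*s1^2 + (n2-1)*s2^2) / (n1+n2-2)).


s_p = sqrt(((n1-1)*s1^2 + (n2-1)*s2^2) / (n1+n2-2))
numerator = (19-1)*0.611^2 + (5-1)*0.801^2 = 6.719778 + 2.566404 = 9.286182
denominator = 19 + 5 - 2 = 22
s_p^2 = 9.286182 / 22 = 0.42209918
s_p = sqrt(0.42209918) = 0.6497

0.6497


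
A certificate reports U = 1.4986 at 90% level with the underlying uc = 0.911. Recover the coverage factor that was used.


k = U / uc
k = 1.4986 / 0.911
k = 1.645

1.645


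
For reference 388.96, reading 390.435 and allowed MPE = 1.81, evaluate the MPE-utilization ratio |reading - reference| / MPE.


e = indication - reference = 390.435 - 388.96 = 1.4750
|e| = 1.4750
ratio = |e| / MPE = 1.4750 / 1.81
ratio = 0.8149

0.8149


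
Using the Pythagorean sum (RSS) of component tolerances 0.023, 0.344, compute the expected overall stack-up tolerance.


RSS = sqrt(0.023^2 + 0.344^2)
= sqrt(0.118865)
= 0.3448

0.3448


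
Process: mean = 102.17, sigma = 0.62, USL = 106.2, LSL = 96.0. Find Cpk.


Cpu = (USL - mean) / (3*sigma) = (106.2 - 102.17) / (3*0.62) = 2.1667
Cpl = (mean - LSL) / (3*sigma) = (102.17 - 96.0) / (3*0.62) = 3.3172
Cpk = min(Cpu, Cpl) = 2.1667

2.1667


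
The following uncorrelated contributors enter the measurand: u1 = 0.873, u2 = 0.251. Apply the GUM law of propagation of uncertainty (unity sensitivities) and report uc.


uc = sqrt(0.873^2 + 0.251^2)
uc = sqrt(0.82513)
uc = 0.9084

0.9084


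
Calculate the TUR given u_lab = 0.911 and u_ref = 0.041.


TUR = u_lab / u_ref
= 0.911 / 0.041
= 22.2195

22.2195


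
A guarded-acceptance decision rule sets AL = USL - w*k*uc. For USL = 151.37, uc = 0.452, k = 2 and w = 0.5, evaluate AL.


U = k * uc = 2 * 0.452 = 0.904
guard band g = w * U = 0.5 * 0.904 = 0.452
AL = USL - g = 151.37 - 0.452
AL = 150.9180

150.9180


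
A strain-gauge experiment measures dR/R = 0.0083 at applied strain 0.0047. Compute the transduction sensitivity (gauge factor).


GF = (dR/R) / epsilon
= 0.0083 / 0.0047
= 1.7660

1.7660
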